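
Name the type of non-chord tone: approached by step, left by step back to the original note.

Neighbor tone.

Approach: by step. Departure: by step in the opposite direction, back to the starting pitch.
Stepwise on both sides but reversing to return to the same chord tone — a neighbor tone. (Had it continued onward in the same direction it would be a passing tone instead.)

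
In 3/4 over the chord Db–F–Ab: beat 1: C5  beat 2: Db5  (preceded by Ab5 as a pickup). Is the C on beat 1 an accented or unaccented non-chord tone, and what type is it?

Accented appoggiatura.

The harmony at that moment is Db major triad (Db, F, Ab); C5 is not a chord tone.
It is approached by leap down from Ab5 and left by step up to Db5.
Leap in, step out — an appoggiatura.
It falls on the downbeat, so it is accented.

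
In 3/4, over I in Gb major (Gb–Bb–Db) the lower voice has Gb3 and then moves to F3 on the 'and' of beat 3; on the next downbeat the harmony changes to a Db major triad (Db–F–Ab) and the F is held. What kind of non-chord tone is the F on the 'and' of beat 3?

The harmony at that moment is Gb major triad (Gb, Bb, Db); F3 is not a chord tone.
It is approached by step down from Gb3 and then sustained as the same pitch into the next harmony.
Arriving early and becoming a chord tone when the harmony changes — an anticipation.

Anticipation.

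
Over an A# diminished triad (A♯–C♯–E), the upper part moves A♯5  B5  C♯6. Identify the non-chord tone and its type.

The harmony at that moment is A♯ diminished triad (A♯, C♯, E); B5 is not a chord tone.
It is approached by step up from A♯5 and left by step up to C♯6.
Step in, step out in the same direction — a passing tone.

B5 is a passing tone.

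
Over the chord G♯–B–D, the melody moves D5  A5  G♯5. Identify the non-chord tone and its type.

A5 is an appoggiatura.

The harmony at that moment is G♯ diminished triad (G♯, B, D); A5 is not a chord tone.
It is approached by leap up from D5 and left by step down to G♯5.
Leap in, step out — an appoggiatura.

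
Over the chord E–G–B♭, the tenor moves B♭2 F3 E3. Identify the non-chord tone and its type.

The harmony at that moment is E diminished triad (E, G, B♭); F3 is not a chord tone.
It is approached by leap up from B♭2 and left by step down to E3.
Leap in, step out — an appoggiatura.

F3 is an appoggiatura.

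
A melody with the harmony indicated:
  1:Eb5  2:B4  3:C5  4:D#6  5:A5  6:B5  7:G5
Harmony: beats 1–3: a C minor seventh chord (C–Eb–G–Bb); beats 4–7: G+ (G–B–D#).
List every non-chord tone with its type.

B4 (beat 2) — appoggiatura; A5 (beat 5) — appoggiatura.

The harmony at that moment is C minor seventh chord (C, Eb, G, Bb); B4 is not a chord tone.
It is approached by leap down from Eb5 and left by step up to C5.
Leap in, step out — an appoggiatura.
The harmony at that moment is G augmented triad (G, B, D#); A5 is not a chord tone.
It is approached by leap down from D#6 and left by step up to B5.
Leap in, step out — an appoggiatura.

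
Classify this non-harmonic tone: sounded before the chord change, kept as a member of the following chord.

Approach: ahead of the chord change (typically by step), so it is dissonant against the current harmony. Departure: none — the same pitch is restated or held and is a chord tone of the new harmony.
Dissonant first, consonant once the harmony catches up: the note simply arrives early — an anticipation. (The reverse timing, consonant first and dissonant after the change, would be a suspension or retardation.)

Anticipation.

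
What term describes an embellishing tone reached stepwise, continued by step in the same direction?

Approach: by step. Departure: by step, continuing in the same direction.
Stepwise on both sides with no change of direction means the note fills in the space between two different chord tones — a passing tone. (Had it turned back to its starting note it would be a neighbor tone instead.)

Passing tone.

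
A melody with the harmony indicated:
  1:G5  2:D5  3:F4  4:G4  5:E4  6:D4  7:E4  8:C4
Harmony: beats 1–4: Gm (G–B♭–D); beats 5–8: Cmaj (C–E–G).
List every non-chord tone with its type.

F4 (beat 3) — appoggiatura; D4 (beat 6) — neighbor tone.

The harmony at that moment is G minor triad (G, B♭, D); F4 is not a chord tone.
It is approached by leap down from D5 and left by step up to G4.
Leap in, step out — an appoggiatura.
The harmony at that moment is C major triad (C, E, G); D4 is not a chord tone.
It is approached by step down from E4 and left by step up to E4.
Step away and step back to the same note — a neighbor tone (lower neighbor).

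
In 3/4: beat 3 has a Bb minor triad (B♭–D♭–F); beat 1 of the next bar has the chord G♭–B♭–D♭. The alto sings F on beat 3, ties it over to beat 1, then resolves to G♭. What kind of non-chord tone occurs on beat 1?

The harmony at that moment is G♭ major triad (G♭, B♭, D♭); F is not a chord tone.
It is held over (the same pitch as the preceding F) and left by step up to G♭.
Held over from the previous chord and resolving up by step — a retardation.

Retardation.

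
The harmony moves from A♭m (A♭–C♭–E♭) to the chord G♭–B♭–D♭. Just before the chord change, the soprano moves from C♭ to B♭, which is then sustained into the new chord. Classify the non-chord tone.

B♭ is an anticipation.

The harmony at that moment is A♭ minor triad (A♭, C♭, E♭); B♭ is not a chord tone.
It is approached by step down from C♭ and then sustained as the same pitch into the next harmony.
Arriving early and becoming a chord tone when the harmony changes — an anticipation.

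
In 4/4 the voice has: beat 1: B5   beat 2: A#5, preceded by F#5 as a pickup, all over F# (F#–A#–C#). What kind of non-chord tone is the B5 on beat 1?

Appoggiatura.

The harmony at that moment is F# major triad (F#, A#, C#); B5 is not a chord tone.
It is approached by leap up from F#5 and left by step down to A#5.
Leap in, step out, metrically accented — an appoggiatura.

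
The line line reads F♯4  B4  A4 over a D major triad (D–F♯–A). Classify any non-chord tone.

The harmony at that moment is D major triad (D, F♯, A); B4 is not a chord tone.
It is approached by leap up from F♯4 and left by step down to A4.
Leap in, step out — an appoggiatura.

B4 is an appoggiatura.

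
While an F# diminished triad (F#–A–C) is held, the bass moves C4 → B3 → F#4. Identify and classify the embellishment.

B3 is an escape tone.

The harmony at that moment is F# diminished triad (F#, A, C); B3 is not a chord tone.
It is approached by step down from C4 and left by leap up to F#4.
Step in, leap out — an escape tone.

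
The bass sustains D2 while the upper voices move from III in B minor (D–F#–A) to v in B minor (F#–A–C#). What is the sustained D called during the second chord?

Pedal tone (pedal point).

The harmony at that moment is F# minor triad (F#, A, C#); D2 is not a chord tone.
It is held over (the same pitch as the preceding D2) and then sustained as the same pitch into the next harmony.
Sustained through a change of harmony — a pedal tone.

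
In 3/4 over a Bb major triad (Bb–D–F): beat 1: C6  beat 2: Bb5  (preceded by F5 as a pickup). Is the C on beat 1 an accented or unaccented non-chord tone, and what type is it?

Accented appoggiatura.

The harmony at that moment is Bb major triad (Bb, D, F); C6 is not a chord tone.
It is approached by leap up from F5 and left by step down to Bb5.
Leap in, step out — an appoggiatura.
It falls on the downbeat, so it is accented.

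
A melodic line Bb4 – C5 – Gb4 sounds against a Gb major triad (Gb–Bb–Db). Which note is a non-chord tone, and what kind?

The harmony at that moment is Gb major triad (Gb, Bb, Db); C5 is not a chord tone.
It is approached by step up from Bb4 and left by leap down to Gb4.
Step in, leap out — an escape tone.

C5 is an escape tone.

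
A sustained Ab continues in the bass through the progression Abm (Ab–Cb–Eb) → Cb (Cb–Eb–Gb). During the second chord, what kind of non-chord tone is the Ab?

The harmony at that moment is Cb major triad (Cb, Eb, Gb); Ab is not a chord tone.
It is held over (the same pitch as the preceding Ab) and then sustained as the same pitch into the next harmony.
Sustained through a change of harmony — a pedal tone.

Pedal tone (pedal point).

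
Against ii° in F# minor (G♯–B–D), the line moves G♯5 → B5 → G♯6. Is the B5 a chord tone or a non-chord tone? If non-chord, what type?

G# diminished triad contains G♯, B, D; B is the third, so it is a chord tone.

Chord tone (the third of G# diminished triad).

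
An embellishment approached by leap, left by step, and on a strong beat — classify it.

Approach: by leap. Departure: by step. Metric position: strong.
Leap in, step out, in a metrically strong position — an appoggiatura. (It is the mirror image of the escape tone, which steps in and leaps out from a weak position.)

Appoggiatura.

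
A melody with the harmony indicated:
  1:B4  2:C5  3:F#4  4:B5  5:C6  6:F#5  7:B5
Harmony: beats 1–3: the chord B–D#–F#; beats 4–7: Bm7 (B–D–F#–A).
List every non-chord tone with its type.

The harmony at that moment is B major triad (B, D#, F#); C5 is not a chord tone.
It is approached by step up from B4 and left by leap down to F#4.
Step in, leap out — an escape tone.
The harmony at that moment is B minor seventh chord (B, D, F#, A); C6 is not a chord tone.
It is approached by step up from B5 and left by leap down to F#5.
Step in, leap out — an escape tone.

C5 (beat 2) — escape tone; C6 (beat 5) — escape tone.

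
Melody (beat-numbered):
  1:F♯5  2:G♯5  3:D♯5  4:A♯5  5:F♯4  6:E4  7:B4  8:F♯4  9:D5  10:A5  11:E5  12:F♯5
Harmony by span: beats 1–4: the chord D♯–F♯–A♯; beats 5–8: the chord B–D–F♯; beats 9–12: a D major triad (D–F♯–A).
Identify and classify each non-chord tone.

The harmony at that moment is D♯ minor triad (D♯, F♯, A♯); G♯5 is not a chord tone.
It is approached by step up from F♯5 and left by leap down to D♯5.
Step in, leap out — an escape tone.
The harmony at that moment is B minor triad (B, D, F♯); E4 is not a chord tone.
It is approached by step down from F♯4 and left by leap up to B4.
Step in, leap out — an escape tone.
The harmony at that moment is D major triad (D, F♯, A); E5 is not a chord tone.
It is approached by leap down from A5 and left by step up to F♯5.
Leap in, step out — an appoggiatura.

G♯5 (beat 2) — escape tone; E4 (beat 6) — escape tone; E5 (beat 11) — appoggiatura.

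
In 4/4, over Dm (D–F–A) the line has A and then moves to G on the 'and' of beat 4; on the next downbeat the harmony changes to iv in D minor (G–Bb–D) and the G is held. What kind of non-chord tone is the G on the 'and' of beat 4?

The harmony at that moment is D minor triad (D, F, A); G is not a chord tone.
It is approached by step down from A and then sustained as the same pitch into the next harmony.
Arriving early and becoming a chord tone when the harmony changes — an anticipation.

Anticipation.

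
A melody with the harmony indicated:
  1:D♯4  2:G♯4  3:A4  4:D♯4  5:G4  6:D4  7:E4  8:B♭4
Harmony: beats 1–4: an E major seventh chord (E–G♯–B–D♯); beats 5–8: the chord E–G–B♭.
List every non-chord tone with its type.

A4 (beat 3) — escape tone; D4 (beat 6) — appoggiatura.

The harmony at that moment is E major seventh chord (E, G♯, B, D♯); A4 is not a chord tone.
It is approached by step up from G♯4 and left by leap down to D♯4.
Step in, leap out — an escape tone.
The harmony at that moment is E diminished triad (E, G, B♭); D4 is not a chord tone.
It is approached by leap down from G4 and left by step up to E4.
Leap in, step out — an appoggiatura.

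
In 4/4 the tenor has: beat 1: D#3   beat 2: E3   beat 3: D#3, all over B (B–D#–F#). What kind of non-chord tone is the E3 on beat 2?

The harmony at that moment is B major triad (B, D#, F#); E3 is not a chord tone.
It is approached by step up from D#3 and left by step down to D#3.
Step away and step back to the same note — a neighbor tone (upper neighbor).

Upper neighbor tone.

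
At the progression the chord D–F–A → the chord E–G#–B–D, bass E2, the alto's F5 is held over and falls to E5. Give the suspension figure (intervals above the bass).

At the second chord the bass is E2. The suspended F5 lies a ninth above the bass; after resolving down by step to E5, the interval above the bass becomes an octave.
Suspension figures are named by those two intervals: 9–8.

9–8 suspension.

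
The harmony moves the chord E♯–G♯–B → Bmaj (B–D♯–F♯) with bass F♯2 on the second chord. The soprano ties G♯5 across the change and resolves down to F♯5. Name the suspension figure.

9–8 suspension.

At the second chord the bass is F♯2. The suspended G♯5 lies a ninth above the bass; after resolving down by step to F♯5, the interval above the bass becomes an octave.
Suspension figures are named by those two intervals: 9–8.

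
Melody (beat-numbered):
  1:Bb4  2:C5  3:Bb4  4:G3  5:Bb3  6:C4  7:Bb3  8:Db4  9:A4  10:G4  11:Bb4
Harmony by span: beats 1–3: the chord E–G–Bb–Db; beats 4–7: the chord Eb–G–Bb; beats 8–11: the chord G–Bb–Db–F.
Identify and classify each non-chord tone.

C5 (beat 2) — neighbor tone; C4 (beat 6) — neighbor tone; A4 (beat 9) — appoggiatura.

The harmony at that moment is E diminished seventh chord (E, G, Bb, Db); C5 is not a chord tone.
It is approached by step up from Bb4 and left by step down to Bb4.
Step away and step back to the same note — a neighbor tone (upper neighbor).
The harmony at that moment is Eb major triad (Eb, G, Bb); C4 is not a chord tone.
It is approached by step up from Bb3 and left by step down to Bb3.
Step away and step back to the same note — a neighbor tone (upper neighbor).
The harmony at that moment is G half-diminished seventh chord (G, Bb, Db, F); A4 is not a chord tone.
It is approached by leap up from Db4 and left by step down to G4.
Leap in, step out — an appoggiatura.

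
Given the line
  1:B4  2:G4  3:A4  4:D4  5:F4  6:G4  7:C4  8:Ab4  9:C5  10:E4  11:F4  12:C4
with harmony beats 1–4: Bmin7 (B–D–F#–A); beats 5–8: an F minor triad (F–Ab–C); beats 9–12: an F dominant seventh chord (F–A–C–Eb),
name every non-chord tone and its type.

The harmony at that moment is B minor seventh chord (B, D, F#, A); G4 is not a chord tone.
It is approached by leap down from B4 and left by step up to A4.
Leap in, step out — an appoggiatura.
The harmony at that moment is F minor triad (F, Ab, C); G4 is not a chord tone.
It is approached by step up from F4 and left by leap down to C4.
Step in, leap out — an escape tone.
The harmony at that moment is F dominant seventh chord (F, A, C, Eb); E4 is not a chord tone.
It is approached by leap down from C5 and left by step up to F4.
Leap in, step out — an appoggiatura.

G4 (beat 2) — appoggiatura; G4 (beat 6) — escape tone; E4 (beat 10) — appoggiatura.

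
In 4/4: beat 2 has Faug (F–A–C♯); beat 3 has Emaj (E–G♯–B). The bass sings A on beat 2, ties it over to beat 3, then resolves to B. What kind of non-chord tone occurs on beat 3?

Retardation.

The harmony at that moment is E major triad (E, G♯, B); A is not a chord tone.
It is held over (the same pitch as the preceding A) and left by step up to B.
Held over from the previous chord and resolving up by step — a retardation.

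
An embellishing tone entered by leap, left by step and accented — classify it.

Appoggiatura.

Approach: by leap. Departure: by step. Metric position: strong.
Leap in, step out, in a metrically strong position — an appoggiatura. (It is the mirror image of the escape tone, which steps in and leaps out from a weak position.)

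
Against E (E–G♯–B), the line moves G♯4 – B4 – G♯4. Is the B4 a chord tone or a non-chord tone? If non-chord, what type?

E major triad contains E, G♯, B; B is the fifth, so it is a chord tone.

Chord tone (the fifth of E major triad).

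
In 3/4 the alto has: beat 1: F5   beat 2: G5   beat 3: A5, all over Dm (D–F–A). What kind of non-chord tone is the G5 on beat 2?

The harmony at that moment is D minor triad (D, F, A); G5 is not a chord tone.
It is approached by step up from F5 and left by step up to A5.
Step in, step out in the same direction — a passing tone.

Passing tone.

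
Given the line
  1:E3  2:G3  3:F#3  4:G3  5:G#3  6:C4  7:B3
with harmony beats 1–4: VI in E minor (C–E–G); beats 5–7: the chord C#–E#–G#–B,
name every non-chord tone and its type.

The harmony at that moment is C major triad (C, E, G); F#3 is not a chord tone.
It is approached by step down from G3 and left by step up to G3.
Step away and step back to the same note — a neighbor tone (lower neighbor).
The harmony at that moment is C# dominant seventh chord (C#, E#, G#, B); C4 is not a chord tone.
It is approached by leap up from G#3 and left by step down to B3.
Leap in, step out — an appoggiatura.

F#3 (beat 3) — neighbor tone; C4 (beat 6) — appoggiatura.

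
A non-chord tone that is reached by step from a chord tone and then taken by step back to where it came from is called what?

Approach: by step. Departure: by step in the opposite direction, back to the starting pitch.
Stepwise on both sides but reversing to return to the same chord tone — a neighbor tone. (Had it continued onward in the same direction it would be a passing tone instead.)

Neighbor tone.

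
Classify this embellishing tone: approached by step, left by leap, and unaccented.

Escape tone.

Approach: by step. Departure: by leap. Metric position: weak.
Step in, leap out, from a weak position — an escape tone (échappée). (It is the mirror image of the appoggiatura, which leaps in and steps out on a strong beat.)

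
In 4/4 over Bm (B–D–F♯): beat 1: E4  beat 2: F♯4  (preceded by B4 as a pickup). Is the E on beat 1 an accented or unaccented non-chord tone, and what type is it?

The harmony at that moment is B minor triad (B, D, F♯); E4 is not a chord tone.
It is approached by leap down from B4 and left by step up to F♯4.
Leap in, step out — an appoggiatura.
It falls on the downbeat, so it is accented.

Accented appoggiatura.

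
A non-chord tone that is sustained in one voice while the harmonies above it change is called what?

Approach: none. Departure: none — a single pitch is sustained while the chords change around it, passing through harmonies that do not contain it.
No melodic motion at all; the dissonance is created entirely by the moving harmonies against the stationary note — a pedal tone (pedal point).

Pedal tone.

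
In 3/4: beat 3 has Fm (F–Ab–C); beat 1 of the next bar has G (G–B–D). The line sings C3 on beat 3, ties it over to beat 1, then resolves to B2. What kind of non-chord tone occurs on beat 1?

Suspension.

The harmony at that moment is G major triad (G, B, D); C3 is not a chord tone.
It is held over (the same pitch as the preceding C3) and left by step down to B2.
Held over from the previous chord and resolving down by step — a suspension.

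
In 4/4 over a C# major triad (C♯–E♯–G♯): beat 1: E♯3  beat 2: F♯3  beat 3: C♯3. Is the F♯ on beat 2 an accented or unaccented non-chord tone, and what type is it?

The harmony at that moment is C♯ major triad (C♯, E♯, G♯); F♯3 is not a chord tone.
It is approached by step up from E♯3 and left by leap down to C♯3.
Step in, leap out — an escape tone.
It falls on a weak beat, so it is unaccented.

Unaccented escape tone.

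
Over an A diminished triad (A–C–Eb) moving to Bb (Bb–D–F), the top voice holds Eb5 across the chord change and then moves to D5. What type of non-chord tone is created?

The harmony at that moment is Bb major triad (Bb, D, F); Eb5 is not a chord tone.
It is held over (the same pitch as the preceding Eb5) and left by step down to D5.
Held over from the previous chord and resolving down by step — a suspension.

Eb5 is a suspension.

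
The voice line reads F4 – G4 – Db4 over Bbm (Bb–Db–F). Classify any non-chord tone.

G4 is an escape tone.

The harmony at that moment is Bb minor triad (Bb, Db, F); G4 is not a chord tone.
It is approached by step up from F4 and left by leap down to Db4.
Step in, leap out — an escape tone.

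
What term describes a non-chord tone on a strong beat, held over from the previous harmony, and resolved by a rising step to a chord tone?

Retardation.

Approach: by preparation — the pitch is first a chord tone, then held (tied or repeated) while the harmony changes under it. Departure: up by step. Metric position: strong.
A prepared dissonance that resolves upward by step — a retardation. (The same figure resolving downward would be a suspension.)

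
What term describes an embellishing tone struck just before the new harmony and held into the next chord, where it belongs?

Approach: ahead of the chord change (typically by step), so it is dissonant against the current harmony. Departure: none — the same pitch is restated or held and is a chord tone of the new harmony.
Dissonant first, consonant once the harmony catches up: the note simply arrives early — an anticipation. (The reverse timing, consonant first and dissonant after the change, would be a suspension or retardation.)

Anticipation.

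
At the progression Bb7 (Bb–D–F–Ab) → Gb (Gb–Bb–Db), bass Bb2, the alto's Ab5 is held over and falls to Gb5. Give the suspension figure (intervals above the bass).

7–6 suspension.

At the second chord the bass is Bb2. The suspended Ab5 lies a seventh above the bass; after resolving down by step to Gb5, the interval above the bass becomes a sixth.
Suspension figures are named by those two intervals: 7–6.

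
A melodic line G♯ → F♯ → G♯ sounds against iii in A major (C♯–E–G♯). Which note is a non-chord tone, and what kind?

The harmony at that moment is C♯ minor triad (C♯, E, G♯); F♯ is not a chord tone.
It is approached by step down from G♯ and left by step up to G♯.
Step away and step back to the same note — a neighbor tone (lower neighbor).

F♯ is a neighbor tone.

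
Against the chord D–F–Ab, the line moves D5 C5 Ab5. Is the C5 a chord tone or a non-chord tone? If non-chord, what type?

Non-chord tone — an escape tone.

The harmony at that moment is D diminished triad (D, F, Ab); C5 is not a chord tone.
It is approached by step down from D5 and left by leap up to Ab5.
Step in, leap out — an escape tone.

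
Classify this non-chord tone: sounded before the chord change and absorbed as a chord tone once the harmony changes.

Anticipation.

Approach: ahead of the chord change (typically by step), so it is dissonant against the current harmony. Departure: none — the same pitch is restated or held and is a chord tone of the new harmony.
Dissonant first, consonant once the harmony catches up: the note simply arrives early — an anticipation. (The reverse timing, consonant first and dissonant after the change, would be a suspension or retardation.)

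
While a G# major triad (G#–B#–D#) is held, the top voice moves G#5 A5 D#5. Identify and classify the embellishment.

The harmony at that moment is G# major triad (G#, B#, D#); A5 is not a chord tone.
It is approached by step up from G#5 and left by leap down to D#5.
Step in, leap out — an escape tone.

A5 is an escape tone.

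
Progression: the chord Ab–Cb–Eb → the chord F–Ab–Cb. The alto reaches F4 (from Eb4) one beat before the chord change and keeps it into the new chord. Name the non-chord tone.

F4 is an anticipation.

The harmony at that moment is Ab minor triad (Ab, Cb, Eb); F4 is not a chord tone.
It is approached by step up from Eb4 and then sustained as the same pitch into the next harmony.
Arriving early and becoming a chord tone when the harmony changes — an anticipation.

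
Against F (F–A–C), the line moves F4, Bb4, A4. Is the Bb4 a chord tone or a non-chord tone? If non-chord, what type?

The harmony at that moment is F major triad (F, A, C); Bb4 is not a chord tone.
It is approached by leap up from F4 and left by step down to A4.
Leap in, step out — an appoggiatura.

Non-chord tone — an appoggiatura.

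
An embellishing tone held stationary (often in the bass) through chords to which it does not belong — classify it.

Approach: none. Departure: none — a single pitch is sustained while the chords change around it, passing through harmonies that do not contain it.
No melodic motion at all; the dissonance is created entirely by the moving harmonies against the stationary note — a pedal tone (pedal point).

Pedal tone.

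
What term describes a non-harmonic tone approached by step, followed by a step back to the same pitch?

Approach: by step. Departure: by step in the opposite direction, back to the starting pitch.
Stepwise on both sides but reversing to return to the same chord tone — a neighbor tone. (Had it continued onward in the same direction it would be a passing tone instead.)

Neighbor tone.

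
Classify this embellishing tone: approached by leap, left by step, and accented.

Appoggiatura.

Approach: by leap. Departure: by step. Metric position: strong.
Leap in, step out, in a metrically strong position — an appoggiatura. (It is the mirror image of the escape tone, which steps in and leaps out from a weak position.)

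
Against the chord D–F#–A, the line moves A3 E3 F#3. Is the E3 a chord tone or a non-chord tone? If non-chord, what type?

The harmony at that moment is D major triad (D, F#, A); E3 is not a chord tone.
It is approached by leap down from A3 and left by step up to F#3.
Leap in, step out — an appoggiatura.

Non-chord tone — an appoggiatura.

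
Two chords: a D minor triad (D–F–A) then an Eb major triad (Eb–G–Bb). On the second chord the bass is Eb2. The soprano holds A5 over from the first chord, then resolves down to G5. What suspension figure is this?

4–3 suspension.

At the second chord the bass is Eb2. The suspended A5 lies a fourth above the bass; after resolving down by step to G5, the interval above the bass becomes a third.
Suspension figures are named by those two intervals: 4–3.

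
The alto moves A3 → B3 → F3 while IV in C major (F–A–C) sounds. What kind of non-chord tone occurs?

B3 is an escape tone.

The harmony at that moment is F major triad (F, A, C); B3 is not a chord tone.
It is approached by step up from A3 and left by leap down to F3.
Step in, leap out — an escape tone.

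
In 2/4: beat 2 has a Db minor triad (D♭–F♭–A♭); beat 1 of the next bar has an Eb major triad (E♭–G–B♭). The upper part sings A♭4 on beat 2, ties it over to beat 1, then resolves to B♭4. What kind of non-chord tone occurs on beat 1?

Retardation.

The harmony at that moment is E♭ major triad (E♭, G, B♭); A♭4 is not a chord tone.
It is held over (the same pitch as the preceding A♭4) and left by step up to B♭4.
Held over from the previous chord and resolving up by step — a retardation.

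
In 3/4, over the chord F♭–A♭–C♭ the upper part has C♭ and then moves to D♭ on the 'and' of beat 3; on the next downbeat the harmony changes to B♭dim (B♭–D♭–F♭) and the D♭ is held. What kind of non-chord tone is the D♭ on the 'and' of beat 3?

The harmony at that moment is F♭ major triad (F♭, A♭, C♭); D♭ is not a chord tone.
It is approached by step up from C♭ and then sustained as the same pitch into the next harmony.
Arriving early and becoming a chord tone when the harmony changes — an anticipation.

Anticipation.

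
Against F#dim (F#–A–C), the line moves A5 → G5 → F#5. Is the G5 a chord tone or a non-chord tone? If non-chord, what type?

Non-chord tone — a passing tone.

The harmony at that moment is F# diminished triad (F#, A, C); G5 is not a chord tone.
It is approached by step down from A5 and left by step down to F#5.
Step in, step out in the same direction — a passing tone.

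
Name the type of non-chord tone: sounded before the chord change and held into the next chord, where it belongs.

Approach: ahead of the chord change (typically by step), so it is dissonant against the current harmony. Departure: none — the same pitch is restated or held and is a chord tone of the new harmony.
Dissonant first, consonant once the harmony catches up: the note simply arrives early — an anticipation. (The reverse timing, consonant first and dissonant after the change, would be a suspension or retardation.)

Anticipation.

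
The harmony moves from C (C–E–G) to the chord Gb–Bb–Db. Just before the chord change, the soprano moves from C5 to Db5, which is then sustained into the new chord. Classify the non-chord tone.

The harmony at that moment is C major triad (C, E, G); Db5 is not a chord tone.
It is approached by step up from C5 and then sustained as the same pitch into the next harmony.
Arriving early and becoming a chord tone when the harmony changes — an anticipation.

Db5 is an anticipation.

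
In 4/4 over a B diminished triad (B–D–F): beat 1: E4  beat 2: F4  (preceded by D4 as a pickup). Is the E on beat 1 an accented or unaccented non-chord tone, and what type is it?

The harmony at that moment is B diminished triad (B, D, F); E4 is not a chord tone.
It is approached by step up from D4 and left by step up to F4.
Step in, step out in the same direction — a passing tone.
It falls on the downbeat, so it is accented.

Accented passing tone.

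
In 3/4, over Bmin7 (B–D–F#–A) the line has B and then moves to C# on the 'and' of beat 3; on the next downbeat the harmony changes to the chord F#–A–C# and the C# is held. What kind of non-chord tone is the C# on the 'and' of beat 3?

The harmony at that moment is B minor seventh chord (B, D, F#, A); C# is not a chord tone.
It is approached by step up from B and then sustained as the same pitch into the next harmony.
Arriving early and becoming a chord tone when the harmony changes — an anticipation.

Anticipation.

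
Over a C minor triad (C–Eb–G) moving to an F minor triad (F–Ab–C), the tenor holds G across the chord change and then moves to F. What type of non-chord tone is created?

The harmony at that moment is F minor triad (F, Ab, C); G is not a chord tone.
It is held over (the same pitch as the preceding G) and left by step down to F.
Held over from the previous chord and resolving down by step — a suspension.

G is a suspension.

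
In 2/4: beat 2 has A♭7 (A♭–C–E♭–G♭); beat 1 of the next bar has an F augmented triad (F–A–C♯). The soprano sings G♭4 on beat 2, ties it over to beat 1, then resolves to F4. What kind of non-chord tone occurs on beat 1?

The harmony at that moment is F augmented triad (F, A, C♯); G♭4 is not a chord tone.
It is held over (the same pitch as the preceding G♭4) and left by step down to F4.
Held over from the previous chord and resolving down by step — a suspension.

Suspension.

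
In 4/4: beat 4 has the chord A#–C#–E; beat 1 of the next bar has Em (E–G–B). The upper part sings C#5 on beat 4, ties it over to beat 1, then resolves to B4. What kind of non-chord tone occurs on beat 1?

The harmony at that moment is E minor triad (E, G, B); C#5 is not a chord tone.
It is held over (the same pitch as the preceding C#5) and left by step down to B4.
Held over from the previous chord and resolving down by step — a suspension.

Suspension.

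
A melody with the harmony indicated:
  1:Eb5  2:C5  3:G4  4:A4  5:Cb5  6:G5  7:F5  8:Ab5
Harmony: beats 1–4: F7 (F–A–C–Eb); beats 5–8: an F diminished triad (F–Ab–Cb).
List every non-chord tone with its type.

The harmony at that moment is F dominant seventh chord (F, A, C, Eb); G4 is not a chord tone.
It is approached by leap down from C5 and left by step up to A4.
Leap in, step out — an appoggiatura.
The harmony at that moment is F diminished triad (F, Ab, Cb); G5 is not a chord tone.
It is approached by leap up from Cb5 and left by step down to F5.
Leap in, step out — an appoggiatura.

G4 (beat 3) — appoggiatura; G5 (beat 6) — appoggiatura.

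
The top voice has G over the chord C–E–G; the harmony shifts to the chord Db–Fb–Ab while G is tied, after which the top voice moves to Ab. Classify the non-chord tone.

G is a retardation.

The harmony at that moment is Db minor triad (Db, Fb, Ab); G is not a chord tone.
It is held over (the same pitch as the preceding G) and left by step up to Ab.
Held over from the previous chord and resolving up by step — a retardation.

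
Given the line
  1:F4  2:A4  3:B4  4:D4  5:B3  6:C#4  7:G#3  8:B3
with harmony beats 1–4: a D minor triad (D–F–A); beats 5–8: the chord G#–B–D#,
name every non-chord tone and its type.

B4 (beat 3) — escape tone; C#4 (beat 6) — escape tone.

The harmony at that moment is D minor triad (D, F, A); B4 is not a chord tone.
It is approached by step up from A4 and left by leap down to D4.
Step in, leap out — an escape tone.
The harmony at that moment is G# minor triad (G#, B, D#); C#4 is not a chord tone.
It is approached by step up from B3 and left by leap down to G#3.
Step in, leap out — an escape tone.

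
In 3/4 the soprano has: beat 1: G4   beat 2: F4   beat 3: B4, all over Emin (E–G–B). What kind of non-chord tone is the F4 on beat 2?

The harmony at that moment is E minor triad (E, G, B); F4 is not a chord tone.
It is approached by step down from G4 and left by leap up to B4.
Step in, leap out, on a weak beat — an escape tone.

Escape tone.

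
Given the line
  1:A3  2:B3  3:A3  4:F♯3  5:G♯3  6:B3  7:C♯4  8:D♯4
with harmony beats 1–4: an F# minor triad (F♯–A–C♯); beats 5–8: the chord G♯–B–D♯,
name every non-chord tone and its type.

The harmony at that moment is F♯ minor triad (F♯, A, C♯); B3 is not a chord tone.
It is approached by step up from A3 and left by step down to A3.
Step away and step back to the same note — a neighbor tone (upper neighbor).
The harmony at that moment is G♯ minor triad (G♯, B, D♯); C♯4 is not a chord tone.
It is approached by step up from B3 and left by step up to D♯4.
Step in, step out in the same direction — a passing tone.

B3 (beat 2) — neighbor tone; C♯4 (beat 7) — passing tone.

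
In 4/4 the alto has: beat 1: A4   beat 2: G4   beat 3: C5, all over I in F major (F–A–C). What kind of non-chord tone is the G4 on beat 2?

Escape tone.

The harmony at that moment is F major triad (F, A, C); G4 is not a chord tone.
It is approached by step down from A4 and left by leap up to C5.
Step in, leap out, on a weak beat — an escape tone.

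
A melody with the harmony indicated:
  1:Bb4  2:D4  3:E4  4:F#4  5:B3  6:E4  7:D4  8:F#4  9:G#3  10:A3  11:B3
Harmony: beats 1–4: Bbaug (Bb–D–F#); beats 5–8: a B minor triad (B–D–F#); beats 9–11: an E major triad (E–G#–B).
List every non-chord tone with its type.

The harmony at that moment is Bb augmented triad (Bb, D, F#); E4 is not a chord tone.
It is approached by step up from D4 and left by step up to F#4.
Step in, step out in the same direction — a passing tone.
The harmony at that moment is B minor triad (B, D, F#); E4 is not a chord tone.
It is approached by leap up from B3 and left by step down to D4.
Leap in, step out — an appoggiatura.
The harmony at that moment is E major triad (E, G#, B); A3 is not a chord tone.
It is approached by step up from G#3 and left by step up to B3.
Step in, step out in the same direction — a passing tone.

E4 (beat 3) — passing tone; E4 (beat 6) — appoggiatura; A3 (beat 10) — passing tone.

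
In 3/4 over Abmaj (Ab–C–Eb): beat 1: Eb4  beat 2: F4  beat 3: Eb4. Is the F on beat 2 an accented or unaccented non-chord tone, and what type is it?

Unaccented neighbor tone.

The harmony at that moment is Ab major triad (Ab, C, Eb); F4 is not a chord tone.
It is approached by step up from Eb4 and left by step down to Eb4.
Step away and step back to the same note — a neighbor tone (upper neighbor).
It falls on a weak beat, so it is unaccented.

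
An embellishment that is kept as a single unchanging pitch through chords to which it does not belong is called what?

Approach: none. Departure: none — a single pitch is sustained while the chords change around it, passing through harmonies that do not contain it.
No melodic motion at all; the dissonance is created entirely by the moving harmonies against the stationary note — a pedal tone (pedal point).

Pedal tone.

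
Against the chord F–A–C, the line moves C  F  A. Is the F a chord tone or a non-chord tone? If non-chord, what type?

Chord tone (the root of F major triad).

F major triad contains F, A, C; F is the root, so it is a chord tone.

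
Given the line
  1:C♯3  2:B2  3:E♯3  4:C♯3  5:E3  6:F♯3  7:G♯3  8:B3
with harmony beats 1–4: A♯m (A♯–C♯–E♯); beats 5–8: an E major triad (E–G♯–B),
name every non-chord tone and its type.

The harmony at that moment is A♯ minor triad (A♯, C♯, E♯); B2 is not a chord tone.
It is approached by step down from C♯3 and left by leap up to E♯3.
Step in, leap out — an escape tone.
The harmony at that moment is E major triad (E, G♯, B); F♯3 is not a chord tone.
It is approached by step up from E3 and left by step up to G♯3.
Step in, step out in the same direction — a passing tone.

B2 (beat 2) — escape tone; F♯3 (beat 6) — passing tone.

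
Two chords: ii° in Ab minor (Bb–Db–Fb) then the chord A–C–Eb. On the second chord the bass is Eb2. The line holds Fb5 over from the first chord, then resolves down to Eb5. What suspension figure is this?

At the second chord the bass is Eb2. The suspended Fb5 lies a ninth above the bass; after resolving down by step to Eb5, the interval above the bass becomes an octave.
Suspension figures are named by those two intervals: 9–8.

9–8 suspension.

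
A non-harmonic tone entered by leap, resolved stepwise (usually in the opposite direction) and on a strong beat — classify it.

Appoggiatura.

Approach: by leap. Departure: by step. Metric position: strong.
Leap in, step out, in a metrically strong position — an appoggiatura. (It is the mirror image of the escape tone, which steps in and leaps out from a weak position.)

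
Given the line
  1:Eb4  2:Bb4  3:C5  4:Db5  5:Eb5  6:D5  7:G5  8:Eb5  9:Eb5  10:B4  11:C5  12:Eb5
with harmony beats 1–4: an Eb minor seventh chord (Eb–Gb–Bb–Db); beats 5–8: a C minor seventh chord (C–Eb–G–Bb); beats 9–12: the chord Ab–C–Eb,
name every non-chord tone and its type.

The harmony at that moment is Eb minor seventh chord (Eb, Gb, Bb, Db); C5 is not a chord tone.
It is approached by step up from Bb4 and left by step up to Db5.
Step in, step out in the same direction — a passing tone.
The harmony at that moment is C minor seventh chord (C, Eb, G, Bb); D5 is not a chord tone.
It is approached by step down from Eb5 and left by leap up to G5.
Step in, leap out — an escape tone.
The harmony at that moment is Ab major triad (Ab, C, Eb); B4 is not a chord tone.
It is approached by leap down from Eb5 and left by step up to C5.
Leap in, step out — an appoggiatura.

C5 (beat 3) — passing tone; D5 (beat 6) — escape tone; B4 (beat 10) — appoggiatura.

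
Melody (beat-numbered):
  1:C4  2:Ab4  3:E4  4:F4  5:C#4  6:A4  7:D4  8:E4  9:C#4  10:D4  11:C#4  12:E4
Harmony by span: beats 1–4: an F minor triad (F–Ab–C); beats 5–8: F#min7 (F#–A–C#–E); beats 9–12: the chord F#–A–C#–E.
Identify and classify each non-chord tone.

E4 (beat 3) — appoggiatura; D4 (beat 7) — appoggiatura; D4 (beat 10) — neighbor tone.

The harmony at that moment is F minor triad (F, Ab, C); E4 is not a chord tone.
It is approached by leap down from Ab4 and left by step up to F4.
Leap in, step out — an appoggiatura.
The harmony at that moment is F# minor seventh chord (F#, A, C#, E); D4 is not a chord tone.
It is approached by leap down from A4 and left by step up to E4.
Leap in, step out — an appoggiatura.
The harmony at that moment is F# minor seventh chord (F#, A, C#, E); D4 is not a chord tone.
It is approached by step up from C#4 and left by step down to C#4.
Step away and step back to the same note — a neighbor tone (upper neighbor).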